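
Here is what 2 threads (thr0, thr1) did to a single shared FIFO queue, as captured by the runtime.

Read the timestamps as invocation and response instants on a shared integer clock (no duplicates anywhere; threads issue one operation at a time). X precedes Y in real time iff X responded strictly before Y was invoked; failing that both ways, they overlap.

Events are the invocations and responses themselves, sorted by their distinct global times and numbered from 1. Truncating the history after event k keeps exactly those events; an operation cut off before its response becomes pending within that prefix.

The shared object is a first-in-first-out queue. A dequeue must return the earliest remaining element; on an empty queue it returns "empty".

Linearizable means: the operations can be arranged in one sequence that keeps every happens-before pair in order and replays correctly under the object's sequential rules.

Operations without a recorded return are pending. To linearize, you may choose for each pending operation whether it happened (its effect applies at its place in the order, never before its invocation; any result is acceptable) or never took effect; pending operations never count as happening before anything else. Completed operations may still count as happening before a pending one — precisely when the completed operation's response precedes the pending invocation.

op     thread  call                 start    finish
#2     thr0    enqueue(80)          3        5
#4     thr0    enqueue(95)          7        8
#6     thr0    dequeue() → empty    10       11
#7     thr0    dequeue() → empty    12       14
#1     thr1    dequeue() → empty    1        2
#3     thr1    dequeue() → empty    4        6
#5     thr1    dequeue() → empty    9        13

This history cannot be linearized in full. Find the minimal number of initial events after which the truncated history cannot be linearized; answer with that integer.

events 1..10 are linearizable, e.g. via #1, #3, #2, #4:
after step 1 (#1 dequeue() → empty): queue <>
after step 2 (#3 dequeue() → empty): queue <>
after step 3 (#2 enqueue(80)): queue <80>
after step 4 (#4 enqueue(95)): queue <80,95>
at event 11 (#6's time-11 response) nothing linearizes any more
no escape via the 1 pending operation (#5): every completion choice fails
sample order #1, #2, #3, #4, #6 (pending dropped) stalls at step 3 — #3 dequeue() → empty has no legal effect
sample order #1, #3, #2, #4, #6 (pending dropped) stalls at step 5 — #6 dequeue() → empty has no legal effect

11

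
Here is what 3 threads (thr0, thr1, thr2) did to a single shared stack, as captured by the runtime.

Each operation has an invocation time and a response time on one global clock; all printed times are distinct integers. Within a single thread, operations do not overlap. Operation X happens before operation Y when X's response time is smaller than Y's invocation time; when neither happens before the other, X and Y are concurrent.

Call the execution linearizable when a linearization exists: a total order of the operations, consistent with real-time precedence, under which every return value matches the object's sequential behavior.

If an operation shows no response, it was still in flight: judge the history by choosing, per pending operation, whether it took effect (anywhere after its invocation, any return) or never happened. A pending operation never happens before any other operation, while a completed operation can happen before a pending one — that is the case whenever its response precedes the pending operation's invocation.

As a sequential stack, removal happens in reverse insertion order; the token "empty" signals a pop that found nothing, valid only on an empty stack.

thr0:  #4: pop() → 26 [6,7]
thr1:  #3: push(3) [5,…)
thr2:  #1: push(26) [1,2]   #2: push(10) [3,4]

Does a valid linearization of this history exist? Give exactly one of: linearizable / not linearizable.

not linearizable

events 1..6 are fine; event 7 — the response of #4 at time 7 — makes the prefix non-linearizable
the sole real-time-consistent order of 3 completed operations fails the stack replay
include/drop combinations of the 1 pending operation (#3) were all tried; none helps
for example #1, #2, #4 (pending dropped) fails at step 3: #4 pop() → 26 is not legal there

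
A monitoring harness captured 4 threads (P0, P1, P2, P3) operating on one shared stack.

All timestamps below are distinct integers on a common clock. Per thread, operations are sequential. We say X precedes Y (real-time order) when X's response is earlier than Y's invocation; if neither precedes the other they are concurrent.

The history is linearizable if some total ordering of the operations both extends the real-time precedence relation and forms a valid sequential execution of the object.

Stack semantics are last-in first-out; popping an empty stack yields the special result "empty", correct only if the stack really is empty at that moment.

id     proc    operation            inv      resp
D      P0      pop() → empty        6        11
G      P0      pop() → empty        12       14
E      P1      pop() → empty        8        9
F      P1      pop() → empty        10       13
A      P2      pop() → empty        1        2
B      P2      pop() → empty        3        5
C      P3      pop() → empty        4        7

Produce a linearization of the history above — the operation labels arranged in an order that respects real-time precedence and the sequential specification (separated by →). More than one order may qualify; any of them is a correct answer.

A → B → C → D → E → F → G

after step 1 (A pop() → empty): stack <>
after step 2 (B pop() → empty): stack <>
after step 3 (C pop() → empty): stack <>
after step 4 (D pop() → empty): stack <>
after step 5 (E pop() → empty): stack <>
after step 6 (F pop() → empty): stack <>
after step 7 (G pop() → empty): stack <>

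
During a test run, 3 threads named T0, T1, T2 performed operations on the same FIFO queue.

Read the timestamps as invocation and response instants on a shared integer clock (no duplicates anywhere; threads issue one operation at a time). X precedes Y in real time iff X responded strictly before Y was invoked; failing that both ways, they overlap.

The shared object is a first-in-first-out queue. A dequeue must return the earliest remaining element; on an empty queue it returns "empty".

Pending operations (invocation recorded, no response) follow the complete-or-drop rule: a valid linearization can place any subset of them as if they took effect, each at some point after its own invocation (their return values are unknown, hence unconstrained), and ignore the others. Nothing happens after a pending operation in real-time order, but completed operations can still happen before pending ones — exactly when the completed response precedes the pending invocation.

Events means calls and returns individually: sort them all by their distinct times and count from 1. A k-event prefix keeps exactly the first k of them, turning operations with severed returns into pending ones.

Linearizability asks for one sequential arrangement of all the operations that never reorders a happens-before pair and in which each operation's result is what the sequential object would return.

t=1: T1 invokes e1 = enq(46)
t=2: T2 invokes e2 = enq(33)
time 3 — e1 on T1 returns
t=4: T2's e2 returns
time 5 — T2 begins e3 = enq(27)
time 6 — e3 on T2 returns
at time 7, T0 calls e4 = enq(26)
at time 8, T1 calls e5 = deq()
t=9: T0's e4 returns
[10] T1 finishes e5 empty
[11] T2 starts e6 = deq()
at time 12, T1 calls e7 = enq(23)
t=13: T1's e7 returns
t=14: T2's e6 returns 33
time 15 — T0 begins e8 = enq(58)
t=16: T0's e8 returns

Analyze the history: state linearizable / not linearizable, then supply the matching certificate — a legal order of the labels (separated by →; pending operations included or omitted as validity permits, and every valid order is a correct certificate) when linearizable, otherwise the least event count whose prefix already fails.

not linearizable — minimal violating prefix: 10 events

already the first 10 events (up to e5's response at time 10) admit no linearization; the first 9 still do
the 5 completed operations admit 4 real-time orders; each fails the FIFO queue replay
sample order e1, e2, e3, e4, e5 stalls at step 5 — e5 deq() → empty has no legal effect
sample order e1, e2, e3, e5, e4 stalls at step 4 — e5 deq() → empty has no legal effect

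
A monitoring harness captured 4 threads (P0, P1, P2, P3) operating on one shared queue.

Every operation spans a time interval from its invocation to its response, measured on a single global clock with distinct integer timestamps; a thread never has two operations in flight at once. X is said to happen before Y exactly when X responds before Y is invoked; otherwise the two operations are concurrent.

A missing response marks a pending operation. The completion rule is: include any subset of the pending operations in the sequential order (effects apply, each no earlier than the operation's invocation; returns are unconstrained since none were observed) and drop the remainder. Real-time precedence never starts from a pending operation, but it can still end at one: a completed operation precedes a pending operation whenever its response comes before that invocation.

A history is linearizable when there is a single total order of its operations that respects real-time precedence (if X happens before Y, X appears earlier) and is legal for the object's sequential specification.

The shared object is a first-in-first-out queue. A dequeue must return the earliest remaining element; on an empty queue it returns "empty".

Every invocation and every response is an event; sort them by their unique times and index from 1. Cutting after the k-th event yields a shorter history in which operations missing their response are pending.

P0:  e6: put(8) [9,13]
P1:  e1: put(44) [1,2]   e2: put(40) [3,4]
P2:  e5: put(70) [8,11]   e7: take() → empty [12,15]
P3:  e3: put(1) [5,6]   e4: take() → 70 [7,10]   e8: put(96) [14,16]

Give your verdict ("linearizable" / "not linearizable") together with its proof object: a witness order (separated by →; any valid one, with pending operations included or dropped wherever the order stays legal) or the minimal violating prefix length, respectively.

not linearizable — minimal violating prefix: 10 events

events 1..9 are fine; event 10 — the response of e4 at time 10 — makes the prefix non-linearizable
a single order respects real time; the 4 completed queue operations fail replay along it
every completion of the 2 pending operations (e5, e6) was checked; none linearizes
sample order e1, e2, e3, e4 (pending dropped) stalls at step 4 — e4 take() → 70 has no legal effect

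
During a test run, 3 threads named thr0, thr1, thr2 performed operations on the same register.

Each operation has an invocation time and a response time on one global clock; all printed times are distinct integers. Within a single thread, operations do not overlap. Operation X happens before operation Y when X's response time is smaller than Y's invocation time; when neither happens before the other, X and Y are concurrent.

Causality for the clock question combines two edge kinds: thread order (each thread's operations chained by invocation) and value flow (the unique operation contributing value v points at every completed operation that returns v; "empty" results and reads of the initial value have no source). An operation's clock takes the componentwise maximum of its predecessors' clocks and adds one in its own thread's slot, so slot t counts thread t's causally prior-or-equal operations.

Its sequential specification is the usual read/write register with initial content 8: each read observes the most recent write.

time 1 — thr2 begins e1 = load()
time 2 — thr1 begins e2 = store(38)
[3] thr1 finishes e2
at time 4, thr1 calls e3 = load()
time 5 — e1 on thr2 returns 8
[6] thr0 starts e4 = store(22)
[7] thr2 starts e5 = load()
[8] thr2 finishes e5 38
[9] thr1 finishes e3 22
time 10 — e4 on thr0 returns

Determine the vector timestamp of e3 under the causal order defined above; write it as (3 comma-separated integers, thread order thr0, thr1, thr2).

(1, 2, 0)

VC(e1, invoked at 1): no causal predecessors; +1 on thr2 → (0, 0, 1)
VC(e2, invoked at 2): no causal predecessors; +1 on thr1 → (0, 1, 0)
VC(e4, invoked at 6): no causal predecessors; +1 on thr0 → (1, 0, 0)
e5 (invocation 7): componentwise max over VC(e1)=(0, 0, 1), VC(e2)=(0, 1, 0), +1 at thr2, giving (0, 1, 2)
e3 (invocation 4): componentwise max over VC(e2)=(0, 1, 0), VC(e4)=(1, 0, 0), +1 at thr1, giving (1, 2, 0)
target: VC(e3) = (1, 2, 0)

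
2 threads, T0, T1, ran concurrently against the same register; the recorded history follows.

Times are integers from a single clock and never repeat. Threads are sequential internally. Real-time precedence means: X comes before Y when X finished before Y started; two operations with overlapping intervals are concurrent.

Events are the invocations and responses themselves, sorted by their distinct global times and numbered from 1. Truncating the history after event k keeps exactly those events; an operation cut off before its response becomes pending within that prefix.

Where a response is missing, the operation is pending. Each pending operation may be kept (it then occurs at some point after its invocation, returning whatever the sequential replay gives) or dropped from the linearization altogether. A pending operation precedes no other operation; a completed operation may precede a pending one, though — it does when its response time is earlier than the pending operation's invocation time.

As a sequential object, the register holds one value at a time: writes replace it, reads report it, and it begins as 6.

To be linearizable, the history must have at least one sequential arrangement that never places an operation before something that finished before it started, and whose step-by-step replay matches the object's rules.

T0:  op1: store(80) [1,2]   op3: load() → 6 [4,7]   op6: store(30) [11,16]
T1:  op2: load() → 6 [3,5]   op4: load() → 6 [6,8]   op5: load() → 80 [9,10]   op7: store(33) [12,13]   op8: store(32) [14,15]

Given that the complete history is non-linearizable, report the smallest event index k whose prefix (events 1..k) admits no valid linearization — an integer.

one valid order for events 1..4 is op1:
1. op1 store(80), leaving value 80
at event 5 (op2's time-5 response) nothing linearizes any more
no completion choice of the 1 pending operation (op3) rescues it — every subset was tried
e.g. op1, op2 (pending dropped): illegal at step 2, since op2 load() → 6 cannot apply there

5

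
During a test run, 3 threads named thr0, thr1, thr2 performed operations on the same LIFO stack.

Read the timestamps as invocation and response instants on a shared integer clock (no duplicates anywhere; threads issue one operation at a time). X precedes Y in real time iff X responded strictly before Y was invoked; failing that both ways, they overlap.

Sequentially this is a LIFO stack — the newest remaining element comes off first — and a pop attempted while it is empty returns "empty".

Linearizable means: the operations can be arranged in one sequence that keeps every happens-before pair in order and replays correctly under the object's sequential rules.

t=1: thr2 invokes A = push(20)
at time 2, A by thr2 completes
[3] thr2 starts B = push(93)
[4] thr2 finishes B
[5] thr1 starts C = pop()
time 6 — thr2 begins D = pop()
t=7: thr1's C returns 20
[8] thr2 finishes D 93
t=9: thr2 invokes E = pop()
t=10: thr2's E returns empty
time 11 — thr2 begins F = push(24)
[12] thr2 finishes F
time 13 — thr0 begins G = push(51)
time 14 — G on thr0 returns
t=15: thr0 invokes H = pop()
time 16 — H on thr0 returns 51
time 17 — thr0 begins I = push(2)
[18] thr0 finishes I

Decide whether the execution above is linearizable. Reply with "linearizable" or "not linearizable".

one valid linearization: A, B, D, C, E, F, G, H, I
after step 1 (A push(20)): stack <20>
after step 2 (B push(93)): stack <20,93>
after step 3 (D pop() → 93): stack <20>
after step 4 (C pop() → 20): stack <>
after step 5 (E pop() → empty): stack <>
after step 6 (F push(24)): stack <24>
after step 7 (G push(51)): stack <24,51>
after step 8 (H pop() → 51): stack <24>
after step 9 (I push(2)): stack <24,2>

linearizable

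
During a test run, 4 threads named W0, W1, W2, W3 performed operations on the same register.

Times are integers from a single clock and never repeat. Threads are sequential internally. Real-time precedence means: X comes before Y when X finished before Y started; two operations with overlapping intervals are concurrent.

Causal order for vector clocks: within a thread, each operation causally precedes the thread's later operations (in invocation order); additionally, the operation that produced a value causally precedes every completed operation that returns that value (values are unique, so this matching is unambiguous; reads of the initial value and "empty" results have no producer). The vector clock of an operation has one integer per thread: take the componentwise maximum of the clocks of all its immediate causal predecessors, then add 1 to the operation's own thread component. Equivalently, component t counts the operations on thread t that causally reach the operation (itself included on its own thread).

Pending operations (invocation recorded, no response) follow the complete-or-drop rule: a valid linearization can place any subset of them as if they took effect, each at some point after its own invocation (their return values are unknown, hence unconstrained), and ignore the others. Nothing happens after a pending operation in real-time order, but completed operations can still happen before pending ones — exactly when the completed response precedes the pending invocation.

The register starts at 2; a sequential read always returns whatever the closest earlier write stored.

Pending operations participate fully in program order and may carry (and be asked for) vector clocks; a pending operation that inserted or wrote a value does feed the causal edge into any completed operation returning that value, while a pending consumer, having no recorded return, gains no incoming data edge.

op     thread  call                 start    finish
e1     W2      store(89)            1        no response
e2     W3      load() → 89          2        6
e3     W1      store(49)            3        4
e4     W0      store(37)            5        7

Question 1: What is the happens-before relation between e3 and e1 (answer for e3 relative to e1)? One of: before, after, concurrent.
e3 spans [3,4], e1 spans [1,…)
the intervals overlap in both directions

concurrent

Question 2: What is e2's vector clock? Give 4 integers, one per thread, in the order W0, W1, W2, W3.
VC(e1, invoked at 1): no causal predecessors; +1 on W2 → (0, 0, 1, 0)
VC(e3, invoked at 3): no causal predecessors; +1 on W1 → (0, 1, 0, 0)
VC(e4, invoked at 5): no causal predecessors; +1 on W0 → (1, 0, 0, 0)
e2, invoked 2, takes VC(e1)=(0, 0, 1, 0) under max, adds 1 for W3 → (0, 0, 1, 1)
target: VC(e2) = (0, 0, 1, 1)

(0, 0, 1, 1)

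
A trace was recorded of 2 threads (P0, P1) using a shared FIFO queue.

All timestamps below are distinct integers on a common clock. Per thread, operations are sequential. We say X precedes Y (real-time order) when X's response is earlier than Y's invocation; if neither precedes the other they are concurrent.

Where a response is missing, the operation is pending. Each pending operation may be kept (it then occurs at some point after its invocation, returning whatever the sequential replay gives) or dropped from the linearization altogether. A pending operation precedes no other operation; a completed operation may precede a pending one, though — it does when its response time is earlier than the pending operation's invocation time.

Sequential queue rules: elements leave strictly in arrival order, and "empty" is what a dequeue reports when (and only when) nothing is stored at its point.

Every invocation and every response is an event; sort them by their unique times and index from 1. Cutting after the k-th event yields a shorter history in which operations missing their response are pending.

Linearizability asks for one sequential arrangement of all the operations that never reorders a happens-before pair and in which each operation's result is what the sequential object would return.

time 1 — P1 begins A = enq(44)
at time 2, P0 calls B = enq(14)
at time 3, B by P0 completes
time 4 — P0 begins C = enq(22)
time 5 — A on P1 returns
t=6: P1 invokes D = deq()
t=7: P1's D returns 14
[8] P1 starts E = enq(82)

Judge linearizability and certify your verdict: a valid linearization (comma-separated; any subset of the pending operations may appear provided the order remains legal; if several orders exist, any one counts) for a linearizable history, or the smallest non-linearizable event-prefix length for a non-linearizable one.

linearizable — witness: B, A, C, D

1. B enq(14), leaving queue <14>
2. A enq(44), leaving queue <14,44>
3. C enq(22) (pending, included), leaving queue <14,44,22>
4. D deq() → 14, leaving queue <44,22>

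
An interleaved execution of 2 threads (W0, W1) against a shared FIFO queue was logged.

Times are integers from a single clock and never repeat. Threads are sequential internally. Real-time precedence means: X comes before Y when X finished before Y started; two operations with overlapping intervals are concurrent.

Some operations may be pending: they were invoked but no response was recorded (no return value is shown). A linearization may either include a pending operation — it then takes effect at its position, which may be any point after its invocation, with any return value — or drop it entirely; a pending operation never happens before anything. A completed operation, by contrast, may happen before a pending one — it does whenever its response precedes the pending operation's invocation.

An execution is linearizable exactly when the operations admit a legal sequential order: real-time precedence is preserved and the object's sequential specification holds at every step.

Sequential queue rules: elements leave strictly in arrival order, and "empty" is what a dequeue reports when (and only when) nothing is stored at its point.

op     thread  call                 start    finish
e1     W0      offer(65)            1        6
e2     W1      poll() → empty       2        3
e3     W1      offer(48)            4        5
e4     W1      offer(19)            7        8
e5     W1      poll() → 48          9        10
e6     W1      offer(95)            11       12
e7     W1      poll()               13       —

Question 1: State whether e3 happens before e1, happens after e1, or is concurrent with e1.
e3 spans [4,5], e1 spans [1,6]
the intervals overlap in both directions

concurrent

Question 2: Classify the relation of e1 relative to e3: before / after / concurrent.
e1 spans [1,6], e3 spans [4,5]
the intervals overlap in both directions

concurrent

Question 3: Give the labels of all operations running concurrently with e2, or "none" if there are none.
e2 spans [2,3]; an op avoiding the whole window 2..3 is ordered, any other is concurrent
e1 [1,6]: concurrent
e3 [4,5]: after
e4 [7,8]: after
e5 [9,10]: after
e6 [11,12]: after
e7 [13,…): after

e1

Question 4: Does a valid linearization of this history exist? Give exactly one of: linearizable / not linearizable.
a witness: e2, e3, e1, e4, e5, e6
step 1: e2 poll() → empty — queue <>
step 2: e3 offer(48) — queue <48>
step 3: e1 offer(65) — queue <48,65>
step 4: e4 offer(19) — queue <48,65,19>
step 5: e5 poll() → 48 — queue <65,19>
step 6: e6 offer(95) — queue <65,19,95>

linearizable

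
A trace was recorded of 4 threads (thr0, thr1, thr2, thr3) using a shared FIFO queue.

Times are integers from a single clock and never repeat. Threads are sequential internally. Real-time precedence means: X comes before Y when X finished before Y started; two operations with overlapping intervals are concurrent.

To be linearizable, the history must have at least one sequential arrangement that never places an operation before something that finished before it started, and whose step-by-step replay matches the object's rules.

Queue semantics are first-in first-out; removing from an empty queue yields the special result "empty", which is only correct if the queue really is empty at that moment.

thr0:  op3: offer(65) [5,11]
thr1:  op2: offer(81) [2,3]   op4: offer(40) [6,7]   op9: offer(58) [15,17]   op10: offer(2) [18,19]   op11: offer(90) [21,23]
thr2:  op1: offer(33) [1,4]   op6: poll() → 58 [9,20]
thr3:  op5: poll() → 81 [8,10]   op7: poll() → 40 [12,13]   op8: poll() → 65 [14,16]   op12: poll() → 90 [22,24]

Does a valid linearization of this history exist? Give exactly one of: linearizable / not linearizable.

already the first 20 events (up to op6's response at time 20) admit no linearization; the first 19 still do
real-time-consistent orders of the 10 completed operations: 80 — all fail the FIFO queue replay
one such order, op1, op2, op3, op4, op5, op6, op7, op8, op9, op10, breaks at step 5 where op5 poll() → 81 is illegal
one such order, op1, op2, op3, op4, op5, op6, op7, op9, op8, op10, breaks at step 5 where op5 poll() → 81 is illegal

not linearizable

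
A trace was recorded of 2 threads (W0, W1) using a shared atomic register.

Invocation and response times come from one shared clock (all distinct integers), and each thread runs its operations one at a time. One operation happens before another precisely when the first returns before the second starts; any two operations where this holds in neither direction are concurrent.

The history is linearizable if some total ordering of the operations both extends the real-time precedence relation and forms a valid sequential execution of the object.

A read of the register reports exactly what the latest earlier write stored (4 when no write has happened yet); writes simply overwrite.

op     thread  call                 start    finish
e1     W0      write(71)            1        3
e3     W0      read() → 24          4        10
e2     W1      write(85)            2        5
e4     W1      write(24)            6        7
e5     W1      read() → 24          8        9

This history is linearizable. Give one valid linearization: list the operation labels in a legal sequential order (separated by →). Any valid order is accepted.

step 1: e1 write(71) — value 71
step 2: e2 write(85) — value 85
step 3: e4 write(24) — value 24
step 4: e3 read() → 24 — value 24
step 5: e5 read() → 24 — value 24

e1 → e2 → e4 → e3 → e5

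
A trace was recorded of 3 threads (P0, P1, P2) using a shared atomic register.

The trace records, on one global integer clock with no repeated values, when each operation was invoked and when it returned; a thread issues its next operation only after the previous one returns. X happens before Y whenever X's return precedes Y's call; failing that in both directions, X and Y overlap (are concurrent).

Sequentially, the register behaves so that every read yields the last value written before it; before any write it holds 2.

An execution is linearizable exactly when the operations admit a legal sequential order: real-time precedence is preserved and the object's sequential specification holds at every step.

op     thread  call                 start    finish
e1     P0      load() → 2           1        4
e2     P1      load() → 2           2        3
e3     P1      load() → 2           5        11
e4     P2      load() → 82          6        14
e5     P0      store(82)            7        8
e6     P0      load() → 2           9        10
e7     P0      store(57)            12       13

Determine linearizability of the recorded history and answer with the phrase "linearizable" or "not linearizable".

not linearizable

cut after 9 events: linearizable; cut after 10 events (e6 responds, time 10): not linearizable
all 2 real-time-respecting orders fail — 4 completed atomic register operations, no legal replay
every completion of the 2 pending operations (e3, e4) was checked; none linearizes
one such order, e1, e2, e5, e6 (pending dropped), breaks at step 4 where e6 load() → 2 is illegal
one such order, e2, e1, e5, e6 (pending dropped), breaks at step 4 where e6 load() → 2 is illegal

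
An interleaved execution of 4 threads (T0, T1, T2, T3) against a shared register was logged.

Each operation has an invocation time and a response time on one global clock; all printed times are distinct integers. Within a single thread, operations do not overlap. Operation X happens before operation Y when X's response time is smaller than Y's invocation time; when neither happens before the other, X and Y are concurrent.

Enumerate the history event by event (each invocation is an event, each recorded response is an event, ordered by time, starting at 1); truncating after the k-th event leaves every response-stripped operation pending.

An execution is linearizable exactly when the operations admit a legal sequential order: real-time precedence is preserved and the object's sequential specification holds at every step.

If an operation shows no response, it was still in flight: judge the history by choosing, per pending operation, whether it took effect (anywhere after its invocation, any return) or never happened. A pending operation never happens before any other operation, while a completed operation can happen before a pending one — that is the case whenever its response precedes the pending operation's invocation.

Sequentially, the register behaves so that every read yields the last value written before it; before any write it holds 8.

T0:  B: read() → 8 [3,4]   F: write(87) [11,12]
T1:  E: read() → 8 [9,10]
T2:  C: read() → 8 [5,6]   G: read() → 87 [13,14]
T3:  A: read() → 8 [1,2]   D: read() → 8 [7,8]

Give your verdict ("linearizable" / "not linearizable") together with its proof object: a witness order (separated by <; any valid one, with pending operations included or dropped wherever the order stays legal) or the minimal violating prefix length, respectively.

after step 1 (A read() → 8): value 8
after step 2 (B read() → 8): value 8
after step 3 (C read() → 8): value 8
after step 4 (D read() → 8): value 8
after step 5 (E read() → 8): value 8
after step 6 (F write(87)): value 87
after step 7 (G read() → 87): value 87

linearizable — witness: A < B < C < D < E < F < G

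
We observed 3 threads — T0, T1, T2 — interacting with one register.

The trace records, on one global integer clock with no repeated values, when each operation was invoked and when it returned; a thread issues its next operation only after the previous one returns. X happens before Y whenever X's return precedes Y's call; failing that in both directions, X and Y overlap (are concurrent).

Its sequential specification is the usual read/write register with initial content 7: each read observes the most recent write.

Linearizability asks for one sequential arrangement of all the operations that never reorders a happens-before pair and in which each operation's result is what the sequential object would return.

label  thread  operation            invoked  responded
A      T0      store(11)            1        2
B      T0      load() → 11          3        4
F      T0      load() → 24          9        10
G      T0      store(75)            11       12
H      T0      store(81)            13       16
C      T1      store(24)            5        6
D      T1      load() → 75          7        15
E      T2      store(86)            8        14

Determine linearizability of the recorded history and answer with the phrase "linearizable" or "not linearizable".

one valid linearization: A, B, C, F, E, G, D, H
step 1: A store(11) — value 11
step 2: B load() → 11 — value 11
step 3: C store(24) — value 24
step 4: F load() → 24 — value 24
step 5: E store(86) — value 86
step 6: G store(75) — value 75
step 7: D load() → 75 — value 75
step 8: H store(81) — value 81

linearizable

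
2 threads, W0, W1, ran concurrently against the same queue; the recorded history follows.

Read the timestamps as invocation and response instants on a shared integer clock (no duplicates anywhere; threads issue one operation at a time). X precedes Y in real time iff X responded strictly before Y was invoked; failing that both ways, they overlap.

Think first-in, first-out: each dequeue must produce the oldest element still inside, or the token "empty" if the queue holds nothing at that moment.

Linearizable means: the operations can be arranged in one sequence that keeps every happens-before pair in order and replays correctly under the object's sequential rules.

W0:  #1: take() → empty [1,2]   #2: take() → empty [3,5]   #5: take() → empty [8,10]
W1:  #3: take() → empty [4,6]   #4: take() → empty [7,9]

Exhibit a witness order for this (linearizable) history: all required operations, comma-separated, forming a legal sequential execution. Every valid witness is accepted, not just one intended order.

#1, #2, #3, #4, #5

1. #1 take() → empty, leaving queue <>
2. #2 take() → empty, leaving queue <>
3. #3 take() → empty, leaving queue <>
4. #4 take() → empty, leaving queue <>
5. #5 take() → empty, leaving queue <>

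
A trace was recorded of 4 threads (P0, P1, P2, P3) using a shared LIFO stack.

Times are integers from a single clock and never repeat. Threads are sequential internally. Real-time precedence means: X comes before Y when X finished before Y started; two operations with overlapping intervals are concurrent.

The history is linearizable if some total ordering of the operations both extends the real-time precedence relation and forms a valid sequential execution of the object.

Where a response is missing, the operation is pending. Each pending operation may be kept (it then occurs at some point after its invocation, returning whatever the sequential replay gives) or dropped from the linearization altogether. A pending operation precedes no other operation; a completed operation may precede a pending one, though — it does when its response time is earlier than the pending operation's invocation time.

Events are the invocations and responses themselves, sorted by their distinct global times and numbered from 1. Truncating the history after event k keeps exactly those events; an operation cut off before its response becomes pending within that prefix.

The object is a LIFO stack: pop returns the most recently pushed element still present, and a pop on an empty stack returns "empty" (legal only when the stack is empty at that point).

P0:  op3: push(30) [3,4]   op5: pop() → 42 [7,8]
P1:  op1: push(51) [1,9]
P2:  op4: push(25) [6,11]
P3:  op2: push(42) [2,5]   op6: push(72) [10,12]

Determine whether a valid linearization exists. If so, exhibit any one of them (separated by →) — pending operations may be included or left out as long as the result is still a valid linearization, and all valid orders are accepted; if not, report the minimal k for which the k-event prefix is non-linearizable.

linearizable — witness: op1 → op3 → op2 → op5 → op4 → op6

after step 1 (op1 push(51)): stack <51>
after step 2 (op3 push(30)): stack <51,30>
after step 3 (op2 push(42)): stack <51,30,42>
after step 4 (op5 pop() → 42): stack <51,30>
after step 5 (op4 push(25)): stack <51,30,25>
after step 6 (op6 push(72)): stack <51,30,25,72>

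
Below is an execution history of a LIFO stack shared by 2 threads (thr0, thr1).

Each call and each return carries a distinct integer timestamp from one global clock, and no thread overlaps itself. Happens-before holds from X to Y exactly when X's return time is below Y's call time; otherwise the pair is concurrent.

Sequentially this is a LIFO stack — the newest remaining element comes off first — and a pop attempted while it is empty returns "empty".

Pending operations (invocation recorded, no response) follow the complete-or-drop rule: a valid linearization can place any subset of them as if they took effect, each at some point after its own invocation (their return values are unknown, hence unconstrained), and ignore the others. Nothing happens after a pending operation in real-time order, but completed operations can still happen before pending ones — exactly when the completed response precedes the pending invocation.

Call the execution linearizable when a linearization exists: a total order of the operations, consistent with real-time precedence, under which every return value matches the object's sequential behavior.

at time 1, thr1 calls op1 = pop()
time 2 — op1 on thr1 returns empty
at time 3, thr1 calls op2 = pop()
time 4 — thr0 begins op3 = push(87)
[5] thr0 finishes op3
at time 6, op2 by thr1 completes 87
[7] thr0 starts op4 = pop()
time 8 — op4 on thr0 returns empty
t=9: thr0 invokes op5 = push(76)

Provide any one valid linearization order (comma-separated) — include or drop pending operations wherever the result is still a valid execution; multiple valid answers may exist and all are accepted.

op1, op3, op2, op4

1. op1 pop() → empty, leaving stack <>
2. op3 push(87), leaving stack <87>
3. op2 pop() → 87, leaving stack <>
4. op4 pop() → empty, leaving stack <>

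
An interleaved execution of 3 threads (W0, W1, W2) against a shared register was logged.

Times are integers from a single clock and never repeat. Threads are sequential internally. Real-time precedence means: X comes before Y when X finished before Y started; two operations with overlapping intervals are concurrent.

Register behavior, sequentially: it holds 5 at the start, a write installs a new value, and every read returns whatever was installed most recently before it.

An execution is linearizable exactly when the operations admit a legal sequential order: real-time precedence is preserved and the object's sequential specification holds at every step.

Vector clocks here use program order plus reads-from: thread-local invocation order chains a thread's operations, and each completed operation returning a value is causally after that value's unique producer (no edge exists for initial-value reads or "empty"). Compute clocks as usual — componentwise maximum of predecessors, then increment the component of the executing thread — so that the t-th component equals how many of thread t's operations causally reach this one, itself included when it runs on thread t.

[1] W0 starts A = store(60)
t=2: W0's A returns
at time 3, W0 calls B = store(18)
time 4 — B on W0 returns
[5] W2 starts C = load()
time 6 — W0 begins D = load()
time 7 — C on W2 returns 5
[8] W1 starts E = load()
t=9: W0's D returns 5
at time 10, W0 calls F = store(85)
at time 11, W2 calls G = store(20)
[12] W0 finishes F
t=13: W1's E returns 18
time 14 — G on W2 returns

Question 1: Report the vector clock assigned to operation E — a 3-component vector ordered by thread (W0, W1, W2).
(2, 1, 0)

root op C, invoked 5: fresh clock plus W2's own tick → (0, 0, 1)
root op A, invoked 1: fresh clock plus W0's own tick → (1, 0, 0)
from VC(C)=(0, 0, 1), G (invoked 11) maxes components and bumps W2 → (0, 0, 2)
from VC(A)=(1, 0, 0), B (invoked 3) maxes components and bumps W0 → (2, 0, 0)
from VC(B)=(2, 0, 0), E (invoked 8) maxes components and bumps W1 → (2, 1, 0)
from VC(B)=(2, 0, 0), D (invoked 6) maxes components and bumps W0 → (3, 0, 0)
from VC(D)=(3, 0, 0), F (invoked 10) maxes components and bumps W0 → (4, 0, 0)
target: VC(E) = (2, 1, 0)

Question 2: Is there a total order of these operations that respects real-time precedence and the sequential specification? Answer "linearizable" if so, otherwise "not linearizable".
not linearizable

the violation lands at event 7, C's response at time 7: events 1..6 linearize, events 1..7 do not
exactly one order of the 3 completed ops respects real time; the register replay fails
include/drop combinations of the 1 pending operation (D) were all tried; none helps
take A, B, C (pending dropped): step 3 already fails, because C load() → 5 cannot occur there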